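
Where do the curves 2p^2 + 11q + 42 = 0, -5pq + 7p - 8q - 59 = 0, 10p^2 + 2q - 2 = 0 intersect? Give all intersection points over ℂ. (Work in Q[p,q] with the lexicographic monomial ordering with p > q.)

Compute a lex Gröbner basis by Buchberger's algorithm.
f_1 = 2p^2 + 11q + 42, LT = p^2.
f_2 = -5pq + 7p - 8q - 59, LT = pq.
f_3 = 10p^2 + 2q - 2, LT = p^2.

S(f_1,f_2): lcm = p^2q. S = 7/5p^2 - 8/5pq - 59/5p + 11/2q^2 + 21q.
  leading term p^2: subtract (7/10)·f_1 from 7/5p^2 - 8/5pq - 59/5p + 11/2q^2 + 21q → -8/5pq - 59/5p + 11/2q^2 + 133/10q - 147/5
  leading term pq: subtract (8/25)·f_2 from -8/5pq - 59/5p + 11/2q^2 + 133/10q - 147/5 → -351/25p + 11/2q^2 + 793/50q - 263/25
  leading term p: no divisor's leading term divides it; move -351/25p to the remainder.
  leading term q^2: no divisor's leading term divides it; move 11/2q^2 to the remainder.
  leading term q: no divisor's leading term divides it; move 793/50q to the remainder.
  leading term 1: no divisor's leading term divides it; move -263/25 to the remainder.
  remainder -351/25p + 11/2q^2 + 793/50q - 263/25 ≠ 0; add h_4 = -351/25p + 11/2q^2 + 793/50q - 263/25 to the basis.

S(f_1,f_3): lcm = p^2. S = 53/10q + 106/5.
  leading term q: no divisor's leading term divides it; move 53/10q to the remainder.
  leading term 1: no divisor's leading term divides it; move 106/5 to the remainder.
  remainder 53/10q + 106/5 ≠ 0; add h_5 = 53/10q + 106/5 to the basis.

The other S-polynomials (S(f_2,f_3), S(f_1,h_4), S(f_2,h_4), S(f_3,h_4), S(f_1,h_5), S(f_2,h_5), S(f_3,h_5), S(h_4,h_5)) all reduce to 0 modulo the current basis, so we have a Gröbner basis.
Inter-reduce: drop elements whose leading term is divisible by another's, tail-reduce, and make monic.
Reduced Gröbner basis: {p - 1, q + 4}.

Elimination: the polynomial q + 4 lies in the elimination ideal for q, so q ∈ {-4}. For each such q, the remaining basis elements (now univariate) give the rest of the solution.
  q = -4: the earlier basis element becomes p - 1 = 0, giving p = 1 — point (1, -4).
Check: every point annihilates each of the original generators.

{(1, -4)}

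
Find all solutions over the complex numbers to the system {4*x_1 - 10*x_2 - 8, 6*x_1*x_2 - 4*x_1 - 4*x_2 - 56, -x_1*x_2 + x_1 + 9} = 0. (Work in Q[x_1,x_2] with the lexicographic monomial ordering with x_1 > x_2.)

{(-3, -2)}

Compute a lex Gröbner basis by Buchberger's algorithm.
f_1 = 4*x_1 - 10*x_2 - 8, LT = x_1.
f_2 = 6*x_1*x_2 - 4*x_1 - 4*x_2 - 56, LT = x_1*x_2.
f_3 = -x_1*x_2 + x_1 + 9, LT = x_1*x_2.

S(f_1,f_2): lcm = x_1*x_2. S = 2/3*x_1 - 5/2*x_2**2 - 4/3*x_2 + 28/3.
  leading term x_1: subtract (1/6)·f_1 from 2/3*x_1 - 5/2*x_2**2 - 4/3*x_2 + 28/3 → -5/2*x_2**2 + 1/3*x_2 + 32/3
  leading term x_2**2: no divisor's leading term divides it; move -5/2*x_2**2 to the remainder.
  leading term x_2: no divisor's leading term divides it; move 1/3*x_2 to the remainder.
  leading term 1: no divisor's leading term divides it; move 32/3 to the remainder.
  remainder -5/2*x_2**2 + 1/3*x_2 + 32/3 ≠ 0; add h_4 = -5/2*x_2**2 + 1/3*x_2 + 32/3 to the basis.

S(f_1,f_3): lcm = x_1*x_2. S = x_1 - 5/2*x_2**2 - 2*x_2 + 9.
  leading term x_1: subtract (1/4)·f_1 from x_1 - 5/2*x_2**2 - 2*x_2 + 9 → -5/2*x_2**2 + 1/2*x_2 + 11
  leading term x_2**2: subtract (1)·h_4 from -5/2*x_2**2 + 1/2*x_2 + 11 → 1/6*x_2 + 1/3
  leading term x_2: no divisor's leading term divides it; move 1/6*x_2 to the remainder.
  leading term 1: no divisor's leading term divides it; move 1/3 to the remainder.
  remainder 1/6*x_2 + 1/3 ≠ 0; add h_5 = 1/6*x_2 + 1/3 to the basis.

The other S-polynomials (S(f_2,f_3), S(f_1,h_4), S(f_2,h_4), S(f_3,h_4), S(f_1,h_5), S(f_2,h_5), S(f_3,h_5), S(h_4,h_5)) all reduce to 0 modulo the current basis, so we have a Gröbner basis.
Inter-reduce: drop elements whose leading term is divisible by another's, tail-reduce, and make monic.
Reduced Gröbner basis: {x_1 + 3, x_2 + 2}.

Elimination: the polynomial x_2 + 2 lies in the elimination ideal for x_2, so x_2 ∈ {-2}. For each such x_2, the remaining basis elements (now univariate) give the rest of the solution.
  x_2 = -2: the earlier basis element becomes x_1 + 3 = 0, giving x_1 = -3 — point (-3, -2).
Each listed point satisfies every original equation (direct substitution).
A lex Gröbner basis triangularizes the system, enabling back-substitution.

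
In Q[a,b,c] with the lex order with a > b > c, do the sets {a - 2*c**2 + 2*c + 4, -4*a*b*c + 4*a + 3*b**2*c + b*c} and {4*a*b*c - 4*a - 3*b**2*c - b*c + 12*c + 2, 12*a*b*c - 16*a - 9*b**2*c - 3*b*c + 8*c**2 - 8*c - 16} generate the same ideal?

No, the ideals differ.

Two ideals are equal iff their reduced Gröbner bases coincide (the reduced basis is unique for a fixed ordering).
Buchberger on the first generating set:
f_1 = a - 2*c**2 + 2*c + 4, LT = a.
f_2 = -4*a*b*c + 4*a + 3*b**2*c + b*c, LT = a*b*c.

S(f_1,f_2): lcm = a*b*c. S = a + 3/4*b**2*c - 2*b*c**3 + 2*b*c**2 + 17/4*b*c.
  leading term a: subtract (1)·f_1 from a + 3/4*b**2*c - 2*b*c**3 + 2*b*c**2 + 17/4*b*c → 3/4*b**2*c - 2*b*c**3 + 2*b*c**2 + 17/4*b*c + 2*c**2 - 2*c - 4
  leading term b**2*c: no divisor's leading term divides it; move 3/4*b**2*c to the remainder.
  leading term b*c**3: no divisor's leading term divides it; move -2*b*c**3 to the remainder.
  leading term b*c**2: no divisor's leading term divides it; move 2*b*c**2 to the remainder.
  leading term b*c: no divisor's leading term divides it; move 17/4*b*c to the remainder.
  leading term c**2: no divisor's leading term divides it; move 2*c**2 to the remainder.
  leading term c: no divisor's leading term divides it; move -2*c to the remainder.
  leading term 1: no divisor's leading term divides it; move -4 to the remainder.
  remainder 3/4*b**2*c - 2*b*c**3 + 2*b*c**2 + 17/4*b*c + 2*c**2 - 2*c - 4 ≠ 0; add g_3 = 3/4*b**2*c - 2*b*c**3 + 2*b*c**2 + 17/4*b*c + 2*c**2 - 2*c - 4 to the basis.

The other S-polynomials (S(f_1,g_3), S(f_2,g_3)) all reduce to 0 modulo the current basis, so we have a Gröbner basis.
Inter-reduce: drop elements whose leading term is divisible by another's, tail-reduce, and make monic.
Reduced Gröbner basis: {a - 2*c**2 + 2*c + 4, b**2*c - 8/3*b*c**3 + 8/3*b*c**2 + 17/3*b*c + 8/3*c**2 - 8/3*c - 16/3}.

Buchberger on the second generating set:
h_1 = 4*a*b*c - 4*a - 3*b**2*c - b*c + 12*c + 2, LT = a*b*c.
h_2 = 12*a*b*c - 16*a - 9*b**2*c - 3*b*c + 8*c**2 - 8*c - 16, LT = a*b*c.

S(h_1,h_2): lcm = a*b*c. S = 1/3*a - 2/3*c**2 + 11/3*c + 11/6.
  leading term a: no divisor's leading term divides it; move 1/3*a to the remainder.
  leading term c**2: no divisor's leading term divides it; move -2/3*c**2 to the remainder.
  leading term c: no divisor's leading term divides it; move 11/3*c to the remainder.
  leading term 1: no divisor's leading term divides it; move 11/6 to the remainder.
  remainder 1/3*a - 2/3*c**2 + 11/3*c + 11/6 ≠ 0; add k_3 = 1/3*a - 2/3*c**2 + 11/3*c + 11/6 to the basis.

S(h_1,k_3): lcm = a*b*c. S = -a - 3/4*b**2*c + 2*b*c**3 - 11*b*c**2 - 23/4*b*c + 3*c + 1/2.
  leading term a: subtract (-3)·k_3 from -a - 3/4*b**2*c + 2*b*c**3 - 11*b*c**2 - 23/4*b*c + 3*c + 1/2 → -3/4*b**2*c + 2*b*c**3 - 11*b*c**2 - 23/4*b*c - 2*c**2 + 14*c + 6
  leading term b**2*c: no divisor's leading term divides it; move -3/4*b**2*c to the remainder.
  leading term b*c**3: no divisor's leading term divides it; move 2*b*c**3 to the remainder.
  leading term b*c**2: no divisor's leading term divides it; move -11*b*c**2 to the remainder.
  leading term b*c: no divisor's leading term divides it; move -23/4*b*c to the remainder.
  leading term c**2: no divisor's leading term divides it; move -2*c**2 to the remainder.
  leading term c: no divisor's leading term divides it; move 14*c to the remainder.
  leading term 1: no divisor's leading term divides it; move 6 to the remainder.
  remainder -3/4*b**2*c + 2*b*c**3 - 11*b*c**2 - 23/4*b*c - 2*c**2 + 14*c + 6 ≠ 0; add k_4 = -3/4*b**2*c + 2*b*c**3 - 11*b*c**2 - 23/4*b*c - 2*c**2 + 14*c + 6 to the basis.

The other S-polynomials (S(h_2,k_3), S(h_1,k_4), S(h_2,k_4), S(k_3,k_4)) all reduce to 0 modulo the current basis, so we have a Gröbner basis.
Inter-reduce: drop elements whose leading term is divisible by another's, tail-reduce, and make monic.
Reduced Gröbner basis: {a - 2*c**2 + 11*c + 11/2, b**2*c - 8/3*b*c**3 + 44/3*b*c**2 + 23/3*b*c + 8/3*c**2 - 56/3*c - 8}.

The bases are distinct; the ideals are different.
The choice of monomial ordering does not affect the verdict — as long as both bases are computed under the same ordering, their equality decides ideal equality.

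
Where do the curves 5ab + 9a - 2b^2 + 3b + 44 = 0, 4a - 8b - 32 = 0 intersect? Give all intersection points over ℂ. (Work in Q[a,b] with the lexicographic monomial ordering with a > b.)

Compute a lex Gröbner basis by Buchberger's algorithm.
f_1 = 5ab + 9a - 2b^2 + 3b + 44, LT = ab.
f_2 = 4a - 8b - 32, LT = a.

S(f_1,f_2): lcm = ab. S = 9/5a + 8/5b^2 + 43/5b + 44/5.
  reduce S modulo (f_1, f_2):
  remainder 8/5b^2 + 61/5b + 116/5 ≠ 0; add h_3 = 8/5b^2 + 61/5b + 116/5 to the basis.

The other S-polynomials (S(f_1,h_3), S(f_2,h_3)) all reduce to 0 modulo the current basis, so we have a Gröbner basis.
Inter-reduce: drop elements whose leading term is divisible by another's, tail-reduce, and make monic.
Reduced Gröbner basis: {a - 2b - 8, b^2 + 61/8b + 29/2}.

Since the basis is lex-ordered, b^2 + 61/8b + 29/2 is univariate in b. Its roots are {-4, -29/8}. Back-substituting each root into the other basis elements fixes the other coordinates.
  b = -4: the earlier basis element becomes a = 0, giving a = 0 — point (0, -4).
  b = -29/8: the earlier basis element becomes a - 3/4 = 0, giving a = 3/4 — point (3/4, -29/8).

{(0, -4), (3/4, -29/8)}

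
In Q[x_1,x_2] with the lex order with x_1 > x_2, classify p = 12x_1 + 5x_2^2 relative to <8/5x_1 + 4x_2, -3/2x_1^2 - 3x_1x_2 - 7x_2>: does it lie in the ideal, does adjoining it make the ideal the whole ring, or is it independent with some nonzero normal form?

First compute the reduced Gröbner basis of I by Buchberger's algorithm.
f_1 = 8/5x_1 + 4x_2, LT = x_1.
f_2 = -3/2x_1^2 - 3x_1x_2 - 7x_2, LT = x_1^2.

S(f_1,f_2): lcm = x_1^2. S = 1/2x_1x_2 - 14/3x_2.
  leading term x_1x_2: subtract (5/16x_2)·f_1 from 1/2x_1x_2 - 14/3x_2 → -5/4x_2^2 - 14/3x_2
  leading term x_2^2: no divisor's leading term divides it; move -5/4x_2^2 to the remainder.
  leading term x_2: no divisor's leading term divides it; move -14/3x_2 to the remainder.
  remainder -5/4x_2^2 - 14/3x_2 ≠ 0; add h_3 = -5/4x_2^2 - 14/3x_2 to the basis.

S(f_1,h_3): leading monomials are coprime, so the S-polynomial reduces to 0 (Buchberger's first criterion).
S(f_2,h_3): leading monomials are coprime, so the S-polynomial reduces to 0 (Buchberger's first criterion).
Every S-polynomial of the final basis reduces to 0, so we have a Gröbner basis.
Inter-reduce: drop elements whose leading term is divisible by another's, tail-reduce, and make monic.
Reduced Gröbner basis: {x_1 + 5/2x_2, x_2^2 + 56/15x_2}.
Label its elements g_1 = x_1 + 5/2x_2, g_2 = x_2^2 + 56/15x_2.

Reduce p = 12x_1 + 5x_2^2 modulo G:
  leading term x_1: subtract (12)·g_1 from 12x_1 + 5x_2^2 → 5x_2^2 - 30x_2
  leading term x_2^2: subtract (5)·g_2 from 5x_2^2 - 30x_2 → -146/3x_2
  leading term x_2: no divisor's leading term divides it; move -146/3x_2 to the remainder.
  normal form = -146/3x_2.
The normal form is nonzero, so p ∉ I. Since p minus its normal form lies in I, I + (p) = I + (r) where r = -146/3x_2; decide whether this ideal is the whole ring.
Run Buchberger on G together with r (pairs among the g_i already reduce to 0 since G is a Gröbner basis):
g_1 = x_1 + 5/2x_2, LT = x_1.
g_2 = x_2^2 + 56/15x_2, LT = x_2^2.
r = -146/3x_2, LT = x_2.

S(g_1,g_2): leading monomials are coprime, so the S-polynomial reduces to 0 (Buchberger's first criterion).
S(g_1,r): leading monomials are coprime, so the S-polynomial reduces to 0 (Buchberger's first criterion).
S(g_2,r): lcm = x_2^2. S = 56/15x_2.
  leading term x_2: subtract (-28/365)·r from 56/15x_2 → 0
  remainder 0.

Every S-polynomial of the final basis reduces to 0, so we have a Gröbner basis.
Inter-reduce: drop elements whose leading term is divisible by another's, tail-reduce, and make monic.
Reduced Gröbner basis: {x_1, x_2}.
The reduced Gröbner basis of I + (p) is {x_1, x_2} ≠ {1}, a proper ideal, so the enlarged system stays consistent: p is independent of I, with normal form -146/3x_2.

12x_1 + 5x_2^2 is independent of I; its normal form modulo I is -146/3x_2.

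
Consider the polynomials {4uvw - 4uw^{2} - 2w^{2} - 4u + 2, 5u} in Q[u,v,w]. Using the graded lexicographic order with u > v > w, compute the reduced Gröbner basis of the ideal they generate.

f_1 = 4uvw - 4uw^{2} - 2w^{2} - 4u + 2, LT = uvw.
f_2 = 5u, LT = u.

S(f_1,f_2): lcm = uvw. S = -uw^{2} - \tfrac{1}{2}w^{2} - u + \tfrac{1}{2}.
  leading term uw^{2}: subtract (-\tfrac{1}{5}w^{2})·f_2 from -uw^{2} - \tfrac{1}{2}w^{2} - u + \tfrac{1}{2} → -\tfrac{1}{2}w^{2} - u + \tfrac{1}{2}
  leading term w^{2}: no divisor's leading term divides it; move -\tfrac{1}{2}w^{2} to the remainder.
  leading term u: subtract (-\tfrac{1}{5})·f_2 from -u + \tfrac{1}{2} → \tfrac{1}{2}
  leading term 1: no divisor's leading term divides it; move \tfrac{1}{2} to the remainder.
  remainder -\tfrac{1}{2}w^{2} + \tfrac{1}{2} ≠ 0; add g_3 = -\tfrac{1}{2}w^{2} + \tfrac{1}{2} to the basis.

The other S-polynomials (S(f_1,g_3), S(f_2,g_3)) all reduce to 0 modulo the current basis, so we have a Gröbner basis.
Inter-reduce: drop elements whose leading term is divisible by another's, tail-reduce, and make monic.

G = {w^{2} - 1, u}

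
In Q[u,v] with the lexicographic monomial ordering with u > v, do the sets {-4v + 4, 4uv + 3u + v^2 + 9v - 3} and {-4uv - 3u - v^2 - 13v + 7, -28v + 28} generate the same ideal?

Yes, the ideals are equal.

For a fixed monomial order, each ideal has a unique reduced Gröbner basis; comparing bases decides equality.
Buchberger on the first generating set:
f_1 = -4v + 4, LT = v.
f_2 = 4uv + 3u + v^2 + 9v - 3, LT = uv.

S(f_1,f_2): lcm = uv. S = -7/4u - 1/4v^2 - 9/4v + 3/4.
  leading term u: no divisor's leading term divides it; move -7/4u to the remainder.
  leading term v^2: subtract (1/16v)·f_1 from -1/4v^2 - 9/4v + 3/4 → -5/2v + 3/4
  leading term v: subtract (5/8)·f_1 from -5/2v + 3/4 → -7/4
  leading term 1: no divisor's leading term divides it; move -7/4 to the remainder.
  remainder -7/4u - 7/4 ≠ 0; add g_3 = -7/4u - 7/4 to the basis.

The other S-polynomials (S(f_1,g_3), S(f_2,g_3)) all reduce to 0 modulo the current basis, so we have a Gröbner basis.
Inter-reduce: drop elements whose leading term is divisible by another's, tail-reduce, and make monic.
Reduced Gröbner basis: {u + 1, v - 1}.

Buchberger on the second generating set:
h_1 = -4uv - 3u - v^2 - 13v + 7, LT = uv.
h_2 = -28v + 28, LT = v.

S(h_1,h_2): lcm = uv. S = 7/4u + 1/4v^2 + 13/4v - 7/4.
  leading term u: no divisor's leading term divides it; move 7/4u to the remainder.
  leading term v^2: subtract (-1/112v)·h_2 from 1/4v^2 + 13/4v - 7/4 → 7/2v - 7/4
  leading term v: subtract (-1/8)·h_2 from 7/2v - 7/4 → 7/4
  leading term 1: no divisor's leading term divides it; move 7/4 to the remainder.
  remainder 7/4u + 7/4 ≠ 0; add k_3 = 7/4u + 7/4 to the basis.

The other S-polynomials (S(h_1,k_3), S(h_2,k_3)) all reduce to 0 modulo the current basis, so we have a Gröbner basis.
Inter-reduce: drop elements whose leading term is divisible by another's, tail-reduce, and make monic.
Reduced Gröbner basis: {u + 1, v - 1}.

Same reduced basis, so the two generating sets span the same ideal.
The choice of monomial ordering does not affect the verdict — as long as both bases are computed under the same ordering, their equality decides ideal equality.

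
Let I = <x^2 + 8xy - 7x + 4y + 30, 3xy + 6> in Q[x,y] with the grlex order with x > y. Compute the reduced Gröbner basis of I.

Buchberger's algorithm terminates because the ascending chain of leading-term ideals stabilizes.

f_1 = x^2 + 8xy - 7x + 4y + 30, LT = x^2.
f_2 = 3xy + 6, LT = xy.

S(f_1,f_2): lcm = x^2y. S = 8xy^2 - 7xy + 4y^2 - 2x + 30y.
  leading term xy^2: subtract (8/3y)·f_2 from 8xy^2 - 7xy + 4y^2 - 2x + 30y → -7xy + 4y^2 - 2x + 14y
  leading term xy: subtract (-7/3)·f_2 from -7xy + 4y^2 - 2x + 14y → 4y^2 - 2x + 14y + 14
  leading term y^2: no divisor's leading term divides it; move 4y^2 to the remainder.
  leading term x: no divisor's leading term divides it; move -2x to the remainder.
  leading term y: no divisor's leading term divides it; move 14y to the remainder.
  leading term 1: no divisor's leading term divides it; move 14 to the remainder.
  remainder 4y^2 - 2x + 14y + 14 ≠ 0; add g_3 = 4y^2 - 2x + 14y + 14 to the basis.

The other S-polynomials (S(f_1,g_3), S(f_2,g_3)) all reduce to 0 modulo the current basis, so we have a Gröbner basis.

G = {x^2 - 7x + 4y + 14, xy + 2, y^2 - 1/2x + 7/2y + 7/2}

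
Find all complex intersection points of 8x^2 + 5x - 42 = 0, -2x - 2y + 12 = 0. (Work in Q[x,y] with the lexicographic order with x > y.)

Compute a lex Gröbner basis by Buchberger's algorithm.
f_1 = 8x^2 + 5x - 42, LT = x^2.
f_2 = -2x - 2y + 12, LT = x.

S(f_1,f_2): lcm = x^2. S = -xy + 53/8x - 21/4.
  reduce S modulo (f_1, f_2):
  remainder y^2 - 101/8y + 69/2 ≠ 0; add h_3 = y^2 - 101/8y + 69/2 to the basis.

The other S-polynomials (S(f_1,h_3), S(f_2,h_3)) all reduce to 0 modulo the current basis, so we have a Gröbner basis.
Inter-reduce: drop elements whose leading term is divisible by another's, tail-reduce, and make monic.
Reduced Gröbner basis: {x + y - 6, y^2 - 101/8y + 69/2}.

The lex basis is triangular: the last element involves only y. Solving y^2 - 101/8y + 69/2 = 0 gives y ∈ {4, 69/8}; substituting each value into the earlier elements determines the remaining variables.
  y = 4: the earlier basis element becomes x - 2 = 0, giving x = 2 — point (2, 4).
  y = 69/8: the earlier basis element becomes x + 21/8 = 0, giving x = -21/8 — point (-21/8, 69/8).

{(2, 4), (-21/8, 69/8)}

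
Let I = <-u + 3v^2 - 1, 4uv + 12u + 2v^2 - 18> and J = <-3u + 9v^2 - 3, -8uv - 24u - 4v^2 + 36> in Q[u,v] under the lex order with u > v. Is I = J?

Yes, the ideals are equal.

Equality of ideals is decidable: compute both reduced Gröbner bases (unique for the ordering) and check whether they agree.
Buchberger on the first generating set:
f_1 = -u + 3v^2 - 1, LT = u.
f_2 = 4uv + 12u + 2v^2 - 18, LT = uv.

S(f_1,f_2): lcm = uv. S = -3u - 3v^3 - 1/2v^2 + v + 9/2.
  leading term u: subtract (3)·f_1 from -3u - 3v^3 - 1/2v^2 + v + 9/2 → -3v^3 - 19/2v^2 + v + 15/2
  leading term v^3: no divisor's leading term divides it; move -3v^3 to the remainder.
  leading term v^2: no divisor's leading term divides it; move -19/2v^2 to the remainder.
  leading term v: no divisor's leading term divides it; move v to the remainder.
  leading term 1: no divisor's leading term divides it; move 15/2 to the remainder.
  remainder -3v^3 - 19/2v^2 + v + 15/2 ≠ 0; add g_3 = -3v^3 - 19/2v^2 + v + 15/2 to the basis.

The other S-polynomials (S(f_1,g_3), S(f_2,g_3)) all reduce to 0 modulo the current basis, so we have a Gröbner basis.
Inter-reduce: drop elements whose leading term is divisible by another's, tail-reduce, and make monic.
Reduced Gröbner basis: {u - 3v^2 + 1, v^3 + 19/6v^2 - 1/3v - 5/2}.

Buchberger on the second generating set:
h_1 = -3u + 9v^2 - 3, LT = u.
h_2 = -8uv - 24u - 4v^2 + 36, LT = uv.

S(h_1,h_2): lcm = uv. S = -3u - 3v^3 - 1/2v^2 + v + 9/2.
  leading term u: subtract (1)·h_1 from -3u - 3v^3 - 1/2v^2 + v + 9/2 → -3v^3 - 19/2v^2 + v + 15/2
  leading term v^3: no divisor's leading term divides it; move -3v^3 to the remainder.
  leading term v^2: no divisor's leading term divides it; move -19/2v^2 to the remainder.
  leading term v: no divisor's leading term divides it; move v to the remainder.
  leading term 1: no divisor's leading term divides it; move 15/2 to the remainder.
  remainder -3v^3 - 19/2v^2 + v + 15/2 ≠ 0; add k_3 = -3v^3 - 19/2v^2 + v + 15/2 to the basis.

The other S-polynomials (S(h_1,k_3), S(h_2,k_3)) all reduce to 0 modulo the current basis, so we have a Gröbner basis.
Inter-reduce: drop elements whose leading term is divisible by another's, tail-reduce, and make monic.
Reduced Gröbner basis: {u - 3v^2 + 1, v^3 + 19/6v^2 - 1/3v - 5/2}.

The two bases agree; hence the ideals are identical.
The choice of monomial ordering does not affect the verdict — as long as both bases are computed under the same ordering, their equality decides ideal equality.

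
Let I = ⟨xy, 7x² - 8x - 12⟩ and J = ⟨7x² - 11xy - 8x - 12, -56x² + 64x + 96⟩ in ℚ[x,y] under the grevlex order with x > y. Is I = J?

Yes, the ideals are equal.

Two ideals are equal iff their reduced Gröbner bases coincide (the reduced basis is unique for a fixed ordering).
Buchberger on the first generating set:
f_1 = xy, LT = xy.
f_2 = 7x² - 8x - 12, LT = x².

S(f_1,f_2): lcm = x²y. S = 8/7xy + 12/7y.
  leading term xy: subtract (8/7)·f_1 from 8/7xy + 12/7y → 12/7y
  leading term y: no divisor's leading term divides it; move 12/7y to the remainder.
  remainder 12/7y ≠ 0; add g_3 = 12/7y to the basis.

The other S-polynomials (S(f_1,g_3), S(f_2,g_3)) all reduce to 0 modulo the current basis, so we have a Gröbner basis.
Inter-reduce: drop elements whose leading term is divisible by another's, tail-reduce, and make monic.
Reduced Gröbner basis: {x² - 8/7x - 12/7, y}.

Buchberger on the second generating set:
h_1 = 7x² - 11xy - 8x - 12, LT = x².
h_2 = -56x² + 64x + 96, LT = x².

S(h_1,h_2): lcm = x². S = -11/7xy.
  leading term xy: no divisor's leading term divides it; move -11/7xy to the remainder.
  remainder -11/7xy ≠ 0; add k_3 = -11/7xy to the basis.

S(h_1,k_3): lcm = x²y. S = -11/7xy² - 8/7xy - 12/7y.
  leading term xy²: subtract (y)·k_3 from -11/7xy² - 8/7xy - 12/7y → -8/7xy - 12/7y
  leading term xy: subtract (8/11)·k_3 from -8/7xy - 12/7y → -12/7y
  leading term y: no divisor's leading term divides it; move -12/7y to the remainder.
  remainder -12/7y ≠ 0; add k_4 = -12/7y to the basis.

The other S-polynomials (S(h_2,k_3), S(h_1,k_4), S(h_2,k_4), S(k_3,k_4)) all reduce to 0 modulo the current basis, so we have a Gröbner basis.
Inter-reduce: drop elements whose leading term is divisible by another's, tail-reduce, and make monic.
Reduced Gröbner basis: {x² - 8/7x - 12/7, y}.

The two bases agree; hence the ideals are identical.
The choice of monomial ordering does not affect the verdict — as long as both bases are computed under the same ordering, their equality decides ideal equality.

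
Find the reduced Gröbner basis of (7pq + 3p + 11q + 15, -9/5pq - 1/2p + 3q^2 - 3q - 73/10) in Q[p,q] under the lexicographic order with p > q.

f_1 = 7pq + 3p + 11q + 15, LT = pq.
f_2 = -9/5pq - 1/2p + 3q^2 - 3q - 73/10, LT = pq.

S(f_1,f_2): lcm = pq. S = 19/126p + 5/3q^2 - 2/21q - 241/126.
  leading term p: no divisor's leading term divides it; move 19/126p to the remainder.
  leading term q^2: no divisor's leading term divides it; move 5/3q^2 to the remainder.
  leading term q: no divisor's leading term divides it; move -2/21q to the remainder.
  leading term 1: no divisor's leading term divides it; move -241/126 to the remainder.
  remainder 19/126p + 5/3q^2 - 2/21q - 241/126 ≠ 0; add g_3 = 19/126p + 5/3q^2 - 2/21q - 241/126 to the basis.

S(f_1,g_3): lcm = pq. S = 3/7p - 210/19q^3 + 12/19q^2 + 1896/133q + 15/7.
  leading term p: subtract (54/19)·g_3 from 3/7p - 210/19q^3 + 12/19q^2 + 1896/133q + 15/7 → -210/19q^3 - 78/19q^2 + 276/19q + 144/19
  leading term q^3: no divisor's leading term divides it; move -210/19q^3 to the remainder.
  leading term q^2: no divisor's leading term divides it; move -78/19q^2 to the remainder.
  leading term q: no divisor's leading term divides it; move 276/19q to the remainder.
  leading term 1: no divisor's leading term divides it; move 144/19 to the remainder.
  remainder -210/19q^3 - 78/19q^2 + 276/19q + 144/19 ≠ 0; add g_4 = -210/19q^3 - 78/19q^2 + 276/19q + 144/19 to the basis.

S(f_2,g_3): lcm = pq. S = 5/18p - 210/19q^3 - 59/57q^2 + 818/57q + 73/18.
  leading term p: subtract (35/19)·g_3 from 5/18p - 210/19q^3 - 59/57q^2 + 818/57q + 73/18 → -210/19q^3 - 78/19q^2 + 276/19q + 144/19
  leading term q^3: subtract (1)·g_4 from -210/19q^3 - 78/19q^2 + 276/19q + 144/19 → 0
  remainder 0.

S(f_1,g_4): lcm = pq^3. S = 2/35pq^2 + 46/35pq + 24/35p + 11/7q^3 + 15/7q^2.
  leading term pq^2: subtract (2/245q)·f_1 from 2/35pq^2 + 46/35pq + 24/35p + 11/7q^3 + 15/7q^2 → 316/245pq + 24/35p + 11/7q^3 + 503/245q^2 - 6/49q
  leading term pq: subtract (316/1715)·f_1 from 316/245pq + 24/35p + 11/7q^3 + 503/245q^2 - 6/49q → 228/1715p + 11/7q^3 + 503/245q^2 - 3686/1715q - 948/343
  leading term p: subtract (216/245)·g_3 from 228/1715p + 11/7q^3 + 503/245q^2 - 3686/1715q - 948/343 → 11/7q^3 + 143/245q^2 - 506/245q - 264/245
  leading term q^3: subtract (-209/1470)·g_4 from 11/7q^3 + 143/245q^2 - 506/245q - 264/245 → 0
  remainder 0.

S(f_2,g_4): lcm = pq^3. S = -59/630pq^2 + 46/35pq + 24/35p - 5/3q^4 + 5/3q^3 + 73/18q^2.
  leading term pq^2: subtract (-59/4410q)·f_1 from -59/630pq^2 + 46/35pq + 24/35p - 5/3q^4 + 5/3q^3 + 73/18q^2 → 1991/1470pq + 24/35p - 5/3q^4 + 5/3q^3 + 3089/735q^2 + 59/294q
  leading term pq: subtract (1991/10290)·f_1 from 1991/1470pq + 24/35p - 5/3q^4 + 5/3q^3 + 3089/735q^2 + 59/294q → 361/3430p - 5/3q^4 + 5/3q^3 + 3089/735q^2 - 3306/1715q - 1991/686
  leading term p: subtract (171/245)·g_3 from 361/3430p - 5/3q^4 + 5/3q^3 + 3089/735q^2 - 3306/1715q - 1991/686 → -5/3q^4 + 5/3q^3 + 2234/735q^2 - 456/245q - 384/245
  leading term q^4: subtract (19/126q)·g_4 from -5/3q^4 + 5/3q^3 + 2234/735q^2 - 456/245q - 384/245 → 16/7q^3 + 208/245q^2 - 736/245q - 384/245
  leading term q^3: subtract (-152/735)·g_4 from 16/7q^3 + 208/245q^2 - 736/245q - 384/245 → 0
  remainder 0.

S(g_3,g_4): leading monomials are coprime, so the S-polynomial reduces to 0 (Buchberger's first criterion).
Every S-polynomial of the final basis reduces to 0, so we have a Gröbner basis.
Inter-reduce: drop elements whose leading term is divisible by another's, tail-reduce, and make monic.

G = {p + 210/19q^2 - 12/19q - 241/19, q^3 + 13/35q^2 - 46/35q - 24/35}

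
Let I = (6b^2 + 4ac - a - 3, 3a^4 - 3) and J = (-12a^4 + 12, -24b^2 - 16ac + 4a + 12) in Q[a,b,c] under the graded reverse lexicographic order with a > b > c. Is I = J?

Yes, the ideals are equal.

Equality of ideals is decidable: compute both reduced Gröbner bases (unique for the ordering) and check whether they agree.
Buchberger on the first generating set:
f_1 = 6b^2 + 4ac - a - 3, LT = b^2.
f_2 = 3a^4 - 3, LT = a^4.

The S-polynomials (S(f_1,f_2)) all reduce to 0 modulo the current basis, so we have a Gröbner basis.
Inter-reduce: drop elements whose leading term is divisible by another's, tail-reduce, and make monic.
Reduced Gröbner basis: {a^4 - 1, b^2 + 2/3ac - 1/6a - 1/2}.

Buchberger on the second generating set:
h_1 = -12a^4 + 12, LT = a^4.
h_2 = -24b^2 - 16ac + 4a + 12, LT = b^2.

The S-polynomials (S(h_1,h_2)) all reduce to 0 modulo the current basis, so we have a Gröbner basis.
Inter-reduce: drop elements whose leading term is divisible by another's, tail-reduce, and make monic.
Reduced Gröbner basis: {a^4 - 1, b^2 + 2/3ac - 1/6a - 1/2}.

The two bases agree; hence the ideals are identical.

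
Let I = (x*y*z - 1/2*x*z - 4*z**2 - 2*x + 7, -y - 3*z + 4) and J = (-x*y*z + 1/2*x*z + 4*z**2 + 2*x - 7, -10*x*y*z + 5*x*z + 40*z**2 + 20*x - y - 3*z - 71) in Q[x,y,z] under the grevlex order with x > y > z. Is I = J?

No, the ideals differ.

Since reduced Gröbner bases are canonical representatives of ideals under a given ordering, it suffices to compute and compare them.
Buchberger on the first generating set:
f_1 = x*y*z - 1/2*x*z - 4*z**2 - 2*x + 7, LT = x*y*z.
f_2 = -y - 3*z + 4, LT = y.

S(f_1,f_2): lcm = x*y*z. S = -3*x*z**2 + 7/2*x*z - 4*z**2 - 2*x + 7.
  leading term x*z**2: no divisor's leading term divides it; move -3*x*z**2 to the remainder.
  leading term x*z: no divisor's leading term divides it; move 7/2*x*z to the remainder.
  leading term z**2: no divisor's leading term divides it; move -4*z**2 to the remainder.
  leading term x: no divisor's leading term divides it; move -2*x to the remainder.
  leading term 1: no divisor's leading term divides it; move 7 to the remainder.
  remainder -3*x*z**2 + 7/2*x*z - 4*z**2 - 2*x + 7 ≠ 0; add g_3 = -3*x*z**2 + 7/2*x*z - 4*z**2 - 2*x + 7 to the basis.

The other S-polynomials (S(f_1,g_3), S(f_2,g_3)) all reduce to 0 modulo the current basis, so we have a Gröbner basis.
Inter-reduce: drop elements whose leading term is divisible by another's, tail-reduce, and make monic.
Reduced Gröbner basis: {x*z**2 - 7/6*x*z + 4/3*z**2 + 2/3*x - 7/3, y + 3*z - 4}.

Buchberger on the second generating set:
h_1 = -x*y*z + 1/2*x*z + 4*z**2 + 2*x - 7, LT = x*y*z.
h_2 = -10*x*y*z + 5*x*z + 40*z**2 + 20*x - y - 3*z - 71, LT = x*y*z.

S(h_1,h_2): lcm = x*y*z. S = -1/10*y - 3/10*z - 1/10.
  leading term y: no divisor's leading term divides it; move -1/10*y to the remainder.
  leading term z: no divisor's leading term divides it; move -3/10*z to the remainder.
  leading term 1: no divisor's leading term divides it; move -1/10 to the remainder.
  remainder -1/10*y - 3/10*z - 1/10 ≠ 0; add k_3 = -1/10*y - 3/10*z - 1/10 to the basis.

S(h_1,k_3): lcm = x*y*z. S = -3*x*z**2 - 3/2*x*z - 4*z**2 - 2*x + 7.
  leading term x*z**2: no divisor's leading term divides it; move -3*x*z**2 to the remainder.
  leading term x*z: no divisor's leading term divides it; move -3/2*x*z to the remainder.
  leading term z**2: no divisor's leading term divides it; move -4*z**2 to the remainder.
  leading term x: no divisor's leading term divides it; move -2*x to the remainder.
  leading term 1: no divisor's leading term divides it; move 7 to the remainder.
  remainder -3*x*z**2 - 3/2*x*z - 4*z**2 - 2*x + 7 ≠ 0; add k_4 = -3*x*z**2 - 3/2*x*z - 4*z**2 - 2*x + 7 to the basis.

The other S-polynomials (S(h_2,k_3), S(h_1,k_4), S(h_2,k_4), S(k_3,k_4)) all reduce to 0 modulo the current basis, so we have a Gröbner basis.
Inter-reduce: drop elements whose leading term is divisible by another's, tail-reduce, and make monic.
Reduced Gröbner basis: {x*z**2 + 1/2*x*z + 4/3*z**2 + 2/3*x - 7/3, y + 3*z + 1}.

Since the reduced bases disagree, the two ideals are not the same.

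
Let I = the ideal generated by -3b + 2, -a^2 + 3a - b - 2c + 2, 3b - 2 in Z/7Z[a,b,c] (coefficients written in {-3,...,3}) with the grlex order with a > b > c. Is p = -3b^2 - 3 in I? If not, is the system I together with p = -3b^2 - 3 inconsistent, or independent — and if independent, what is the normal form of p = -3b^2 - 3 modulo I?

Adjoining -3b^2 - 3 makes the ideal the whole ring: the system is inconsistent.

First compute the reduced Gröbner basis of I by Buchberger's algorithm.
f_1 = -3b + 2, LT = b.
f_2 = -a^2 + 3a - b - 2c + 2, LT = a^2.
f_3 = 3b - 2, LT = b.

The S-polynomials (S(f_1,f_2), S(f_1,f_3), S(f_2,f_3)) all reduce to 0 modulo the current basis, so we have a Gröbner basis.
Inter-reduce: drop elements whose leading term is divisible by another's, tail-reduce, and make monic.
Reduced Gröbner basis: {a^2 - 3a + 2c + 1, b - 3}.
Label its elements g_1 = a^2 - 3a + 2c + 1, g_2 = b - 3.

Reduce p = -3b^2 - 3 modulo G:
  leading term b^2: subtract (-3b)·g_2 from -3b^2 - 3 → -2b - 3
  leading term b: subtract (-2)·g_2 from -2b - 3 → -2
  leading term 1: no divisor's leading term divides it; move -2 to the remainder.
  normal form = -2.
The normal form is nonzero, so p ∉ I. Since p minus its normal form lies in I, I + (p) = I + (r) where r = -2; decide whether this ideal is the whole ring.
Here r = -2 is a nonzero constant, hence a unit: 1 ∈ I + (p), the Gröbner basis of I + (p) is {1}, and the enlarged system has no common solution — adjoining p is inconsistent.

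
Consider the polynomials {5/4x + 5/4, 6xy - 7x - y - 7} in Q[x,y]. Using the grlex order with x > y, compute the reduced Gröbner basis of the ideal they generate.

G = {x + 1, y}

This is the nonlinear analogue of row-reducing a linear system.

f_1 = 5/4x + 5/4, LT = x.
f_2 = 6xy - 7x - y - 7, LT = xy.

S(f_1,f_2): lcm = xy. S = 7/6x + 7/6y + 7/6.
  leading term x: subtract (14/15)·f_1 from 7/6x + 7/6y + 7/6 → 7/6y
  leading term y: no divisor's leading term divides it; move 7/6y to the remainder.
  remainder 7/6y ≠ 0; add g_3 = 7/6y to the basis.

S(f_1,g_3): leading monomials are coprime, so the S-polynomial reduces to 0 (Buchberger's first criterion).
S(f_2,g_3): lcm = xy. S = -7/6x - 1/6y - 7/6.
  leading term x: subtract (-14/15)·f_1 from -7/6x - 1/6y - 7/6 → -1/6y
  leading term y: subtract (-1/7)·g_3 from -1/6y → 0
  remainder 0.

Every S-polynomial of the final basis reduces to 0, so we have a Gröbner basis.
Inter-reduce: drop elements whose leading term is divisible by another's, tail-reduce, and make monic.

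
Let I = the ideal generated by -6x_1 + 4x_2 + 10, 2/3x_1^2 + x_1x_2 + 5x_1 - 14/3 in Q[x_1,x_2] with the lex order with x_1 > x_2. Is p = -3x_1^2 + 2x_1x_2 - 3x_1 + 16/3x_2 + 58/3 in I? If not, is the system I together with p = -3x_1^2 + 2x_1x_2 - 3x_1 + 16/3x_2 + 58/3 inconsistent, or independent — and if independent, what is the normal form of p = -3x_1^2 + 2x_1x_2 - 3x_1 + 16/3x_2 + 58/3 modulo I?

Adjoining -3x_1^2 + 2x_1x_2 - 3x_1 + 16/3x_2 + 58/3 makes the ideal the whole ring: the system is inconsistent.

First compute the reduced Gröbner basis of I by Buchberger's algorithm.
f_1 = -6x_1 + 4x_2 + 10, LT = x_1.
f_2 = 2/3x_1^2 + x_1x_2 + 5x_1 - 14/3, LT = x_1^2.

S(f_1,f_2): lcm = x_1^2. S = -13/6x_1x_2 - 55/6x_1 + 7.
  leading term x_1x_2: subtract (13/36x_2)·f_1 from -13/6x_1x_2 - 55/6x_1 + 7 → -55/6x_1 - 13/9x_2^2 - 65/18x_2 + 7
  leading term x_1: subtract (55/36)·f_1 from -55/6x_1 - 13/9x_2^2 - 65/18x_2 + 7 → -13/9x_2^2 - 175/18x_2 - 149/18
  leading term x_2^2: no divisor's leading term divides it; move -13/9x_2^2 to the remainder.
  leading term x_2: no divisor's leading term divides it; move -175/18x_2 to the remainder.
  leading term 1: no divisor's leading term divides it; move -149/18 to the remainder.
  remainder -13/9x_2^2 - 175/18x_2 - 149/18 ≠ 0; add h_3 = -13/9x_2^2 - 175/18x_2 - 149/18 to the basis.

The other S-polynomials (S(f_1,h_3), S(f_2,h_3)) all reduce to 0 modulo the current basis, so we have a Gröbner basis.
Inter-reduce: drop elements whose leading term is divisible by another's, tail-reduce, and make monic.
Reduced Gröbner basis: {x_1 - 2/3x_2 - 5/3, x_2^2 + 175/26x_2 + 149/26}.
Label its elements g_1 = x_1 - 2/3x_2 - 5/3, g_2 = x_2^2 + 175/26x_2 + 149/26.

Reduce p = -3x_1^2 + 2x_1x_2 - 3x_1 + 16/3x_2 + 58/3 modulo G:
  leading term x_1^2: subtract (-3x_1)·g_1 from -3x_1^2 + 2x_1x_2 - 3x_1 + 16/3x_2 + 58/3 → -8x_1 + 16/3x_2 + 58/3
  leading term x_1: subtract (-8)·g_1 from -8x_1 + 16/3x_2 + 58/3 → 6
  leading term 1: no divisor's leading term divides it; move 6 to the remainder.
  normal form = 6.
The normal form is nonzero, so p ∉ I. Since p minus its normal form lies in I, I + (p) = I + (r) where r = 6; decide whether this ideal is the whole ring.
Here r = 6 is a nonzero constant, hence a unit: 1 ∈ I + (p), the Gröbner basis of I + (p) is {1}, and the enlarged system has no common solution — adjoining p is inconsistent.

Ideal membership is decidable via reduction modulo a Gröbner basis.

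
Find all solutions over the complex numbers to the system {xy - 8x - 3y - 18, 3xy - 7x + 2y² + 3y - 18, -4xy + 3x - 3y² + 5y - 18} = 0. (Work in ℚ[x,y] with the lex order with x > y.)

Compute a lex Gröbner basis by Buchberger's algorithm.
f_1 = xy - 8x - 3y - 18, LT = xy.
f_2 = 3xy - 7x + 2y² + 3y - 18, LT = xy.
f_3 = -4xy + 3x - 3y² + 5y - 18, LT = xy.

S(f_1,f_2): lcm = xy. S = -17/3x - ⅔y² - 4y - 12.
  leading term x: no divisor's leading term divides it; move -17/3x to the remainder.
  leading term y²: no divisor's leading term divides it; move -⅔y² to the remainder.
  leading term y: no divisor's leading term divides it; move -4y to the remainder.
  leading term 1: no divisor's leading term divides it; move -12 to the remainder.
  remainder -17/3x - ⅔y² - 4y - 12 ≠ 0; add h_4 = -17/3x - ⅔y² - 4y - 12 to the basis.

S(f_1,f_3): lcm = xy. S = -29/4x - ¾y² - 7/4y - 45/2.
  leading term x: subtract (87/68)·h_4 from -29/4x - ¾y² - 7/4y - 45/2 → 7/68y² + 229/68y - 243/34
  leading term y²: no divisor's leading term divides it; move 7/68y² to the remainder.
  leading term y: no divisor's leading term divides it; move 229/68y to the remainder.
  leading term 1: no divisor's leading term divides it; move -243/34 to the remainder.
  remainder 7/68y² + 229/68y - 243/34 ≠ 0; add h_5 = 7/68y² + 229/68y - 243/34 to the basis.

S(f_1,h_4): lcm = xy. S = -8x - 2/17y³ - 12/17y² - 87/17y - 18.
  leading term x: subtract (24/17)·h_4 from -8x - 2/17y³ - 12/17y² - 87/17y - 18 → -2/17y³ + 4/17y² + 9/17y - 18/17
  leading term y³: subtract (-8/7y)·h_5 from -2/17y³ + 4/17y² + 9/17y - 18/17 → 486/119y² - 909/119y - 18/17
  leading term y²: subtract (1944/49)·h_5 from 486/119y² - 909/119y - 18/17 → -6921/49y + 13842/49
  leading term y: no divisor's leading term divides it; move -6921/49y to the remainder.
  leading term 1: no divisor's leading term divides it; move 13842/49 to the remainder.
  remainder -6921/49y + 13842/49 ≠ 0; add h_6 = -6921/49y + 13842/49 to the basis.

The other S-polynomials (S(f_2,f_3), S(f_2,h_4), S(f_3,h_4), S(f_1,h_5), S(f_2,h_5), S(f_3,h_5), S(h_4,h_5), S(f_1,h_6), S(f_2,h_6), S(f_3,h_6), S(h_4,h_6), S(h_5,h_6)) all reduce to 0 modulo the current basis, so we have a Gröbner basis.
Inter-reduce: drop elements whose leading term is divisible by another's, tail-reduce, and make monic.
Reduced Gröbner basis: {x + 4, y - 2}.

From the last basis element, y - 2 = 0, so y takes values in {2}. Each choice, substituted upward through the basis, yields the corresponding point(s) of the solution set.
  y = 2: the earlier basis element becomes x + 4 = 0, giving x = -4 — point (-4, 2).
Check: every point annihilates each of the original generators.
A lex Gröbner basis triangularizes the system, enabling back-substitution.

{(-4, 2)}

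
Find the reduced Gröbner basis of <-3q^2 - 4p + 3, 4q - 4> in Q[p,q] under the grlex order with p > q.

G = {p, q - 1}

The reduced Gröbner basis is the canonical form of the ideal for this ordering.

f_1 = -3q^2 - 4p + 3, LT = q^2.
f_2 = 4q - 4, LT = q.

S(f_1,f_2): lcm = q^2. S = 4/3p + q - 1.
  leading term p: no divisor's leading term divides it; move 4/3p to the remainder.
  leading term q: subtract (1/4)·f_2 from q - 1 → 0
  remainder 4/3p ≠ 0; add g_3 = 4/3p to the basis.

S(f_1,g_3): leading monomials are coprime, so the S-polynomial reduces to 0 (Buchberger's first criterion).
S(f_2,g_3): leading monomials are coprime, so the S-polynomial reduces to 0 (Buchberger's first criterion).
Every S-polynomial of the final basis reduces to 0, so we have a Gröbner basis.
Inter-reduce: drop elements whose leading term is divisible by another's, tail-reduce, and make monic.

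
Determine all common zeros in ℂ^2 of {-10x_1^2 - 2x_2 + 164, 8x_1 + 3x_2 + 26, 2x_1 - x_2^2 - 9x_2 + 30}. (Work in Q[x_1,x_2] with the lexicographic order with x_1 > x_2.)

Compute a lex Gröbner basis by Buchberger's algorithm.
f_1 = -10x_1^2 - 2x_2 + 164, LT = x_1^2.
f_2 = 8x_1 + 3x_2 + 26, LT = x_1.
f_3 = 2x_1 - x_2^2 - 9x_2 + 30, LT = x_1.

S(f_1,f_2): lcm = x_1^2. S = -3/8x_1x_2 - 13/4x_1 + 1/5x_2 - 82/5.
  reduce S modulo (f_1, f_2, f_3):
  remainder 9/64x_2^2 + 211/80x_2 - 467/80 ≠ 0; add h_4 = 9/64x_2^2 + 211/80x_2 - 467/80 to the basis.

S(f_1,f_3): lcm = x_1^2. S = 1/2x_1x_2^2 + 9/2x_1x_2 - 15x_1 + 1/5x_2 - 82/5.
  reduce S modulo (f_1, f_2, f_3, h_4):
  remainder -27557/1350x_2 + 27557/675 ≠ 0; add h_5 = -27557/1350x_2 + 27557/675 to the basis.

The other S-polynomials (S(f_2,f_3), S(f_1,h_4), S(f_2,h_4), S(f_3,h_4), S(f_1,h_5), S(f_2,h_5), S(f_3,h_5), S(h_4,h_5)) all reduce to 0 modulo the current basis, so we have a Gröbner basis.
Inter-reduce: drop elements whose leading term is divisible by another's, tail-reduce, and make monic.
Reduced Gröbner basis: {x_1 + 4, x_2 - 2}.

Elimination: the polynomial x_2 - 2 lies in the elimination ideal for x_2, so x_2 ∈ {2}. For each such x_2, the remaining basis elements (now univariate) give the rest of the solution.
  x_2 = 2: the earlier basis element becomes x_1 + 4 = 0, giving x_1 = -4 — point (-4, 2).

{(-4, 2)}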